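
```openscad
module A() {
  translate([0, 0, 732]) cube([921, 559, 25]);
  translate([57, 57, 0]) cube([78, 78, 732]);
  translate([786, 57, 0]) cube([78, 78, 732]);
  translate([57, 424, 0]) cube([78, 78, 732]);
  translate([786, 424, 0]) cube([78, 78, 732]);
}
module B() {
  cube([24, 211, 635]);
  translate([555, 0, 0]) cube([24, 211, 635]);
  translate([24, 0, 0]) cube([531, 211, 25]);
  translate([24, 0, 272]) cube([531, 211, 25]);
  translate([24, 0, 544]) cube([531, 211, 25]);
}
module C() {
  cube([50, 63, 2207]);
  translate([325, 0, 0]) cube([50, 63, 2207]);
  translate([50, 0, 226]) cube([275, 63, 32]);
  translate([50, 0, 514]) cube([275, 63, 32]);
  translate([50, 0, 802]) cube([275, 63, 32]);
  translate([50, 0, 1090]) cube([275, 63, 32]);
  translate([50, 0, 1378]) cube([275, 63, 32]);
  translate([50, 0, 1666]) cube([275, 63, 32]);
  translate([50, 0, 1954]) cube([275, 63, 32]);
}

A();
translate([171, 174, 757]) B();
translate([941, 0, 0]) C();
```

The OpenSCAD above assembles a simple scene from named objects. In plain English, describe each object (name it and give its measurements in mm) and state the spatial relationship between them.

A is a rectangular dining table. The top is 921×559×25 mm with its upper surface at z = 757 mm. It stands on four 78×78 mm square legs, each inset 57 mm from the nearest pair of top edges, running from the floor to the underside of the top.

B is an open bookshelf. Two side panels, each 24 mm thick, 211 mm deep and 635 mm tall, stand 579 mm apart (outside-to-outside). Between them sit 3 shelves, each 25 mm thick and 211 mm deep, spanning the full gap between the sides. The bottom shelf rests on the floor (its underside at z = 0) and the clear gap between one shelf's top and the next shelf's underside is 247 mm.

C is a wooden ladder with two side rails of 50×63 mm section and 2207 mm height, set 375 mm apart overall. Between them run 7 rectangular rungs (63 mm deep, 32 mm thick), front faces flush with the rails' −y face. The bottom of the first rung is 226 mm above the floor and each subsequent rung is 288 mm higher than the one below.

The bookshelf is on top of the table, centred. The ladder is on the floor beside the table on its +x side.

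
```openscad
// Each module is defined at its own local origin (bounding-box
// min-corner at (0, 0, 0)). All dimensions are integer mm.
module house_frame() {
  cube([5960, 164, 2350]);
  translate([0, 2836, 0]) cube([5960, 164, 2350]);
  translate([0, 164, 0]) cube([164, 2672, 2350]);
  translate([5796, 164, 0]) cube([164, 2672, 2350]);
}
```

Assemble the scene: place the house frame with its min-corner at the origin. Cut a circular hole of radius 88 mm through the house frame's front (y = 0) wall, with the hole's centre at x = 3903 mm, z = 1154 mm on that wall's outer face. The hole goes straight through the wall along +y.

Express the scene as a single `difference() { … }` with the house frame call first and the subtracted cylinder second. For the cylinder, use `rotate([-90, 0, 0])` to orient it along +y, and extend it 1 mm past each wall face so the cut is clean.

difference() {
  house_frame();
  translate([3903, -1, 1154]) rotate([-90, 0, 0]) cylinder(h = 166, r = 88);
}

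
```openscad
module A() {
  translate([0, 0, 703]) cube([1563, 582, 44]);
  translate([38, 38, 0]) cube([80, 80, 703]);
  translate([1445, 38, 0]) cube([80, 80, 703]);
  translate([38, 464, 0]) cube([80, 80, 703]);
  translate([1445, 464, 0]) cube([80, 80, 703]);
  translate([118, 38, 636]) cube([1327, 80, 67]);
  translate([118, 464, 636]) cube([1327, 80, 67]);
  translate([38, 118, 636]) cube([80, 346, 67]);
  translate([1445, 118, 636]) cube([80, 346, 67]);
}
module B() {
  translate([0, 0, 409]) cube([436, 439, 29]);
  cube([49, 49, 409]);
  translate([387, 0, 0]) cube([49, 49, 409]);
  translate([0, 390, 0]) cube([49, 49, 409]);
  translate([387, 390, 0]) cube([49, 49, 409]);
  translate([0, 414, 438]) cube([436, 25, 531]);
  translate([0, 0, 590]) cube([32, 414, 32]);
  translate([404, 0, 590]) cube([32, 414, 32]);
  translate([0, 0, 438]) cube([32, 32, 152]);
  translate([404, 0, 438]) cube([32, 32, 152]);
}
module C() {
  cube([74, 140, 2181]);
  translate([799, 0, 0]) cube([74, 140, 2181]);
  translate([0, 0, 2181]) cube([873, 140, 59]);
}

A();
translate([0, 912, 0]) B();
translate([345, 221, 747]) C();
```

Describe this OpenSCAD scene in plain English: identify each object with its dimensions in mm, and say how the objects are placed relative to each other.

A is a table: top 1563 mm (x) × 582 mm (y), 44 mm thick, upper face at z = 747 mm, on four 80×80 mm square legs, each inset 38 mm from the nearest pair of top edges, running from z = 0 to the bottom of the top. Four apron rails, 80 mm thick and 67 mm tall, run between adjacent legs with their top edges flush with the underside of the top and their outer faces flush with the legs' outer faces.

B is a chair: 436×439 mm seat, 29 mm thick, top at z = 438 mm, on four 49 mm square corner legs flush with the seat edges. A 25 mm thick backrest slab spans the full seat width, extending 531 mm above the seat top, its back face flush with the seat's +y edge. Two armrests of 32×32 mm section run along each side from the seat's front edge to the front of the backrest, top faces 184 mm above the seat top and outer faces flush with the seat's x-edges; a 32×32 mm post under the front of each armrest stands on the seat at the front corner.

C is a door frame. The clear opening is 725 mm wide and 2181 mm high. Two 74 mm wide jambs, 140 mm deep, stand either side of the opening from the floor to the top of the opening. A 59 mm thick head sits across the top of both jambs, spanning the full outside width of the frame.

The chair is on the floor beside the table on its +y side. The door frame is on top of the table, centred.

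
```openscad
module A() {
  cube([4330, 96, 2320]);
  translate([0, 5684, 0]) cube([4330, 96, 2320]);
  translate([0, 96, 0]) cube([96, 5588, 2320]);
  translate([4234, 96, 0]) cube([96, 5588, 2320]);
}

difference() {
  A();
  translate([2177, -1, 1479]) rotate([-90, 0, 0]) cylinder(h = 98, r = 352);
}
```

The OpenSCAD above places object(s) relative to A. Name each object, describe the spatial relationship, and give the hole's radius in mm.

A is a house frame. The house frame has a circular hole through its front wall. The hole's radius is 352 mm.

The subtracted cylinder has r = 352 mm.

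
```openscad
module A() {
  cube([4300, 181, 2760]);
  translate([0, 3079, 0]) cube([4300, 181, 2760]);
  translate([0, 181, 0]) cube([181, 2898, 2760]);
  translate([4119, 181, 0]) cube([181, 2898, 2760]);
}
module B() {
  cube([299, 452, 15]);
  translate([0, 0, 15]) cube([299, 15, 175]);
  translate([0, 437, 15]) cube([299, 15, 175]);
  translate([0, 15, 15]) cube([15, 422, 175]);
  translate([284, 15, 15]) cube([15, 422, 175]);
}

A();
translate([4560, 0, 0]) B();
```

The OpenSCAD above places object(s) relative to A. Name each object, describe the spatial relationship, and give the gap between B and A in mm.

The open box's nearest face is 260 mm from the house frame's +x face.

A is a house frame. B is an open box. The open box is on the floor beside the house frame on its +x side. The gap between the open box and the house frame is 260 mm.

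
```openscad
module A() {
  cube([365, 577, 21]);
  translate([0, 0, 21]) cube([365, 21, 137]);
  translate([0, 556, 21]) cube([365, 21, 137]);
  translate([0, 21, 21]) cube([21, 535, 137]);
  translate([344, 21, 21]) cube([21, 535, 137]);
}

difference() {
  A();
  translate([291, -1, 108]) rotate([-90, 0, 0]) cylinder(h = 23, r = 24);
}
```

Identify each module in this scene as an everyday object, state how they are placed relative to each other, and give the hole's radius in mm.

The subtracted cylinder has r = 24 mm.

A is an open box. The open box has a circular hole through its front wall. The hole's radius is 24 mm.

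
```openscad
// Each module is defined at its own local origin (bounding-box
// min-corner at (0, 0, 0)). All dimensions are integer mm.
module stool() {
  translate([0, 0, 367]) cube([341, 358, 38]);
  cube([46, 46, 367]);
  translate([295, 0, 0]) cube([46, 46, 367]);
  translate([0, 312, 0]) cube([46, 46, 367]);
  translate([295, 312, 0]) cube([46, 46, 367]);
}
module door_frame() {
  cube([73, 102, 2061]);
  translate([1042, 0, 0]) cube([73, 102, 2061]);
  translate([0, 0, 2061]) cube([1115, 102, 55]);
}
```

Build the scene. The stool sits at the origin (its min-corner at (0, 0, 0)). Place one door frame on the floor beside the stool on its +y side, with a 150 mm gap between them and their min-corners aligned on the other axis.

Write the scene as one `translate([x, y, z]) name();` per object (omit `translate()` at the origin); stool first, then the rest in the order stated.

stool();
translate([0, 508, 0]) door_frame();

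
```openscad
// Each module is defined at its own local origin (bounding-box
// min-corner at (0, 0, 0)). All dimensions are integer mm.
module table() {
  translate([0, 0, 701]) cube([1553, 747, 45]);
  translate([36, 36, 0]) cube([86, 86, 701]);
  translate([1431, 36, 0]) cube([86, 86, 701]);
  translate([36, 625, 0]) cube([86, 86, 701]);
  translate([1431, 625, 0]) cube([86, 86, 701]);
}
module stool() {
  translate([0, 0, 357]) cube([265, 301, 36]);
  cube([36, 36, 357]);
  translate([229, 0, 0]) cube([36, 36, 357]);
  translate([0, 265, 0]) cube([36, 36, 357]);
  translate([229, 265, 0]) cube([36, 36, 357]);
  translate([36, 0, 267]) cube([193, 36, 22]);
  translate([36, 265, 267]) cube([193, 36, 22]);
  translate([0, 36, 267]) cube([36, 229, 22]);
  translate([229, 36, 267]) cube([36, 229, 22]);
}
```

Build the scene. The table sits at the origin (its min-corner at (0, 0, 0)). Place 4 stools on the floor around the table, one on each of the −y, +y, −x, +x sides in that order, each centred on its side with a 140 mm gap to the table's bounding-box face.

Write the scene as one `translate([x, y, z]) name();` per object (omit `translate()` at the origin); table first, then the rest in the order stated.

table();
translate([644, -441, 0]) stool();
translate([644, 887, 0]) stool();
translate([-405, 223, 0]) stool();
translate([1693, 223, 0]) stool();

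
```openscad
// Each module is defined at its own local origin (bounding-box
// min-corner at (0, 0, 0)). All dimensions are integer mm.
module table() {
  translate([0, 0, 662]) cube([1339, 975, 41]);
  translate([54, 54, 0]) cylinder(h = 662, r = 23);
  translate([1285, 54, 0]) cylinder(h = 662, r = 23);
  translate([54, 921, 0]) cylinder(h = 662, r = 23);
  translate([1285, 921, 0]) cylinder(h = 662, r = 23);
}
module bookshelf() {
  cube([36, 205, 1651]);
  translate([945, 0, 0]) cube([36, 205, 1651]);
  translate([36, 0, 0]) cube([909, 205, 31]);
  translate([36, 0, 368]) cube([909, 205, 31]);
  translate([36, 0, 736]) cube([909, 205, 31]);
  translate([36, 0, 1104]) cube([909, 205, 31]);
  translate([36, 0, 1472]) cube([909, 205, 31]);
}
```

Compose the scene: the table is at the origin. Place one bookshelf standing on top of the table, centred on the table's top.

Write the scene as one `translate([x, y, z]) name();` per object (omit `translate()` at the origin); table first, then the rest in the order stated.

table();
translate([179, 385, 703]) bookshelf();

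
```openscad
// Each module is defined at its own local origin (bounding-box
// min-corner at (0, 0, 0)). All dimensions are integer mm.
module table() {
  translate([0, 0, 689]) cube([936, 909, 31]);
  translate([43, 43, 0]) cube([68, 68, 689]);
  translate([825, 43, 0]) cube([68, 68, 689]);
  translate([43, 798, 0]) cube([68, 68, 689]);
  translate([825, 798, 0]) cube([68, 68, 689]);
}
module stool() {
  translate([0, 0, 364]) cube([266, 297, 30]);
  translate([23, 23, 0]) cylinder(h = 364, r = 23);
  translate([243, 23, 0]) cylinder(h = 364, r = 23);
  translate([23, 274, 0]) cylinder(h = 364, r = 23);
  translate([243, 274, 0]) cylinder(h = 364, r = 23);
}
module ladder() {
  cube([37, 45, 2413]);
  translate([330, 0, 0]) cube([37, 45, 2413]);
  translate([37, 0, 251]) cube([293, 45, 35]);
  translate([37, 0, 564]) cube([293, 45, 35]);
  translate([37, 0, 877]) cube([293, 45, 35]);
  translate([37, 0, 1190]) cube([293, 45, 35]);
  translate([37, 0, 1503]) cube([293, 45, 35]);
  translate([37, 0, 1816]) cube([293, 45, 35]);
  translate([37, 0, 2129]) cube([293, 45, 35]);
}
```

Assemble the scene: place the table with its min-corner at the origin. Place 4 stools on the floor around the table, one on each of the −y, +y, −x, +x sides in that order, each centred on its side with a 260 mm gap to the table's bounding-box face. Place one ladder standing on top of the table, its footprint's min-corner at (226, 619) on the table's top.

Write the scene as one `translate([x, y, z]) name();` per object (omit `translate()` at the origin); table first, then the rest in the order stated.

table();
translate([335, -557, 0]) stool();
translate([335, 1169, 0]) stool();
translate([-526, 306, 0]) stool();
translate([1196, 306, 0]) stool();
translate([226, 619, 720]) ladder();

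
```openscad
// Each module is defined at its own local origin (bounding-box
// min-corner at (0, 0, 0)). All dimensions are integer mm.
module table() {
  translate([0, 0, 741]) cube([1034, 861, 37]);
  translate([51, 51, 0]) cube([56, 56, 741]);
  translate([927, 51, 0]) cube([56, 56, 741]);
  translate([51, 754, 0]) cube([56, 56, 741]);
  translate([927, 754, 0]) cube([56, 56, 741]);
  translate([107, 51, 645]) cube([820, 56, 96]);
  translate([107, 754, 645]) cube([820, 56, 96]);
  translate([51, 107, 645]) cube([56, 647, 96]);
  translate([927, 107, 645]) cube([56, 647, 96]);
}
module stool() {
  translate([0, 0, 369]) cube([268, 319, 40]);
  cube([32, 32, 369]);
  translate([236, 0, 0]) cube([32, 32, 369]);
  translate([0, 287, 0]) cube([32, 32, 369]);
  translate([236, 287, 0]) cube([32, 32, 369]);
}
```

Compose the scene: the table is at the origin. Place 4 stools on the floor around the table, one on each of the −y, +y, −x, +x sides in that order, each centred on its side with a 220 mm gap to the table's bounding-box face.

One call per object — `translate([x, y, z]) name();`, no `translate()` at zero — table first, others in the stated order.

table();
translate([383, -539, 0]) stool();
translate([383, 1081, 0]) stool();
translate([-488, 271, 0]) stool();
translate([1254, 271, 0]) stool();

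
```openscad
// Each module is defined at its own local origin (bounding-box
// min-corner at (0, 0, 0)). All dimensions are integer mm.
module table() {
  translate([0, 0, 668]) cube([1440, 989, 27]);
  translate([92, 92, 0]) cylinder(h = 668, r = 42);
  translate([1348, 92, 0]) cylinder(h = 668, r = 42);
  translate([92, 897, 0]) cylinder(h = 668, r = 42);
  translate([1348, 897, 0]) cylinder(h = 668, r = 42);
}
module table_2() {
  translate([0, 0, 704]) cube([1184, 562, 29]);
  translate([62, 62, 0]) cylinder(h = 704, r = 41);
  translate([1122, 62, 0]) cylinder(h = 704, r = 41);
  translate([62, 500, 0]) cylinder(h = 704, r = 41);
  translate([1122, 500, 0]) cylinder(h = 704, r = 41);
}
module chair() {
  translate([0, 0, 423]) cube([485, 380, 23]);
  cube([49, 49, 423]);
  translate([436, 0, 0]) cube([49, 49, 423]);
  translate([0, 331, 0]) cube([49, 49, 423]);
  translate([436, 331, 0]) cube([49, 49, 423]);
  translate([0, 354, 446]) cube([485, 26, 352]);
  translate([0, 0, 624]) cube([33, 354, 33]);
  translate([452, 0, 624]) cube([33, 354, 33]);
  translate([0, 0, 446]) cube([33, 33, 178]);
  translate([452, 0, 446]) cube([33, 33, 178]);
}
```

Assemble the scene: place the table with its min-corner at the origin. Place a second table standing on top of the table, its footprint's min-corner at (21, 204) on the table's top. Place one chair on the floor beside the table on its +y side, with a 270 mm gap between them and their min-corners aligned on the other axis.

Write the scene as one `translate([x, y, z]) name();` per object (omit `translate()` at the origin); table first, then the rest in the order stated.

table();
translate([21, 204, 695]) table_2();
translate([0, 1259, 0]) chair();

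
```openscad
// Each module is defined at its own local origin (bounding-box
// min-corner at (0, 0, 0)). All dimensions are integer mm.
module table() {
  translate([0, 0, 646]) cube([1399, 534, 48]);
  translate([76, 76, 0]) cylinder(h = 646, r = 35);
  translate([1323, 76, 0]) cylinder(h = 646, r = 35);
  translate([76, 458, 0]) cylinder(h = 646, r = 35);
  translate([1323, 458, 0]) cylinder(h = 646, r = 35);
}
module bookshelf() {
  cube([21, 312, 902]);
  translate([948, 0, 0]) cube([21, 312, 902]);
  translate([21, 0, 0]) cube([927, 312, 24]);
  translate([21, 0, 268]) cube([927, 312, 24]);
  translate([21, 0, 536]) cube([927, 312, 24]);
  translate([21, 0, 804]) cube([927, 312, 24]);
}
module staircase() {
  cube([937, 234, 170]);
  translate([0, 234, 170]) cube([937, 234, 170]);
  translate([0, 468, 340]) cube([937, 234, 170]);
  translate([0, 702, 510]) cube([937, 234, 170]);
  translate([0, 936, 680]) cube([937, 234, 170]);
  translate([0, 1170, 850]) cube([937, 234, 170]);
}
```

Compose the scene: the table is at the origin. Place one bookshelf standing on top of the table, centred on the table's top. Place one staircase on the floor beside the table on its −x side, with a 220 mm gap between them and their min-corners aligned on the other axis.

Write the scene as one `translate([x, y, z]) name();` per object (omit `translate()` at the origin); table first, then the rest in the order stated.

table();
translate([215, 111, 694]) bookshelf();
translate([-1157, 0, 0]) staircase();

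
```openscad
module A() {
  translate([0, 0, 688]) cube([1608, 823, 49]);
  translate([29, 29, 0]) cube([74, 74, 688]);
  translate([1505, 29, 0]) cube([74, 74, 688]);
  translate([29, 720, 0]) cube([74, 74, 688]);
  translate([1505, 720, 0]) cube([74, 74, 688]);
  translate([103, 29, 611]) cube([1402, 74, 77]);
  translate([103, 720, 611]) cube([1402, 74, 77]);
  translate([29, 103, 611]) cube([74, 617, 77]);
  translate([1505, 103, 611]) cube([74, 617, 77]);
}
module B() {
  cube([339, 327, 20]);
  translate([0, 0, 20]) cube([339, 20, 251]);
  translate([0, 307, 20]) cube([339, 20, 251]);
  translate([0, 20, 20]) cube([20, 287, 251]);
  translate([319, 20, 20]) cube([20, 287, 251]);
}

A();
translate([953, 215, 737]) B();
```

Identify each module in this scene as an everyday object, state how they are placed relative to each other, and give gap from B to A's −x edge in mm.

A is a table. B is an open box. The open box is on top of the table. The gap from the open box to the table's −x edge is 953 mm.

The open box's min-x is at 953; the table's min-x is 0; gap = 953 mm.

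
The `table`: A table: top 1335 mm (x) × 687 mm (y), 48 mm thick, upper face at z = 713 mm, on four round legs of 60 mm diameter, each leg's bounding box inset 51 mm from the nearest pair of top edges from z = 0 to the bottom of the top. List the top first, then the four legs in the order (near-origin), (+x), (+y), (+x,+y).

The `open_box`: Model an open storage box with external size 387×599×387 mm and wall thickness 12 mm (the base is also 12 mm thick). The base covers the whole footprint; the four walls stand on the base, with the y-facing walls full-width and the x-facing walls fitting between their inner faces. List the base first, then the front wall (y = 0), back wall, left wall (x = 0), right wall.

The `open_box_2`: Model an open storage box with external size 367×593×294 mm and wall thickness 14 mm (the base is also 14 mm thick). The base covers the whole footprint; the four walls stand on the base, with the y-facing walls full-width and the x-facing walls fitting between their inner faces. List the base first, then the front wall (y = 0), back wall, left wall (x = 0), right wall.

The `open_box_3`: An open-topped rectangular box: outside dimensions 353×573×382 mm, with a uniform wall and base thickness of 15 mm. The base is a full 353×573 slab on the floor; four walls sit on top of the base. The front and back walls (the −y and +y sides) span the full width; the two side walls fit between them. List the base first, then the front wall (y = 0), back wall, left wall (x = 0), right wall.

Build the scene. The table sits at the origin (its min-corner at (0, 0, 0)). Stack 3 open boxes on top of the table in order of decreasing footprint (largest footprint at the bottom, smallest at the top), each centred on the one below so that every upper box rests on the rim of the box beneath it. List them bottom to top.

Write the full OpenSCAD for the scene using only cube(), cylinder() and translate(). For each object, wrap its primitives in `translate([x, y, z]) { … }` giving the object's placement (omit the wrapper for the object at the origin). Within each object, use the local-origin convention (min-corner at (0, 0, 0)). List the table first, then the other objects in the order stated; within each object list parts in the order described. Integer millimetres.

translate([0, 0, 665]) cube([1335, 687, 48]);
translate([81, 81, 0]) cylinder(h = 665, r = 30);
translate([1254, 81, 0]) cylinder(h = 665, r = 30);
translate([81, 606, 0]) cylinder(h = 665, r = 30);
translate([1254, 606, 0]) cylinder(h = 665, r = 30);
translate([474, 44, 713]) {
  cube([387, 599, 12]);
  translate([0, 0, 12]) cube([387, 12, 375]);
  translate([0, 587, 12]) cube([387, 12, 375]);
  translate([0, 12, 12]) cube([12, 575, 375]);
  translate([375, 12, 12]) cube([12, 575, 375]);
}
translate([484, 47, 1100]) {
  cube([367, 593, 14]);
  translate([0, 0, 14]) cube([367, 14, 280]);
  translate([0, 579, 14]) cube([367, 14, 280]);
  translate([0, 14, 14]) cube([14, 565, 280]);
  translate([353, 14, 14]) cube([14, 565, 280]);
}
translate([491, 57, 1394]) {
  cube([353, 573, 15]);
  translate([0, 0, 15]) cube([353, 15, 367]);
  translate([0, 558, 15]) cube([353, 15, 367]);
  translate([0, 15, 15]) cube([15, 543, 367]);
  translate([338, 15, 15]) cube([15, 543, 367]);
}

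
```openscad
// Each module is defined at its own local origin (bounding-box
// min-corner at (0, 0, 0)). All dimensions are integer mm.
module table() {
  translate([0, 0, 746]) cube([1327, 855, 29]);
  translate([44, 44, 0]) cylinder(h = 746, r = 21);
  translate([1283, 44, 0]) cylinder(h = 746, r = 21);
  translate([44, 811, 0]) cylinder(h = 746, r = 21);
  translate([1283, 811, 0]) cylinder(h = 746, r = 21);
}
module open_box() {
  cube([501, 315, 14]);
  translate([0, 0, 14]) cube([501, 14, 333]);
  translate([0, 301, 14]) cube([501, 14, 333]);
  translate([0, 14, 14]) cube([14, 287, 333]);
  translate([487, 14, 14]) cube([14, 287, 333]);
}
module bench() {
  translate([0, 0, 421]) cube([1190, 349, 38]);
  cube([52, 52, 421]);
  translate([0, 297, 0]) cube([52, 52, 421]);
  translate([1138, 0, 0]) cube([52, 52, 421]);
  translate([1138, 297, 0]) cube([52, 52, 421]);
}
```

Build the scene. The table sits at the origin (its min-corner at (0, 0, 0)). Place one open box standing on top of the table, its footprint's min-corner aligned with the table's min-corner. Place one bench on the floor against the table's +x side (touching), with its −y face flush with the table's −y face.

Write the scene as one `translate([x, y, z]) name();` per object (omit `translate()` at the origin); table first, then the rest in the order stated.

table();
translate([0, 0, 775]) open_box();
translate([1327, 0, 0]) bench();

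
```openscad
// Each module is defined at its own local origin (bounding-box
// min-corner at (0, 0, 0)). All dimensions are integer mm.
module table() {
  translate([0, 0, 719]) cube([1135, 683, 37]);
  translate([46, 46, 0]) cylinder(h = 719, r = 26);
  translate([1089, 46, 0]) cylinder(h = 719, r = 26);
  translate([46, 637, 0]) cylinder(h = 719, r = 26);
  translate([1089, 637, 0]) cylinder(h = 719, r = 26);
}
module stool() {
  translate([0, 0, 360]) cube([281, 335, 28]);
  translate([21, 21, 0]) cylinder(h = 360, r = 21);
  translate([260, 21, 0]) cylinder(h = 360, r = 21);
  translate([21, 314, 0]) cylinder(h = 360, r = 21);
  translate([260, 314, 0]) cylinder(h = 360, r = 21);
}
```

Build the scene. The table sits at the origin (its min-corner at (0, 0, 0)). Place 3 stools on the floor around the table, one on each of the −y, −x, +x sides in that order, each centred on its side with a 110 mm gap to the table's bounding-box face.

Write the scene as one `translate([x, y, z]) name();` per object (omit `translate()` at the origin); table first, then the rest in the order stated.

table();
translate([427, -445, 0]) stool();
translate([-391, 174, 0]) stool();
translate([1245, 174, 0]) stool();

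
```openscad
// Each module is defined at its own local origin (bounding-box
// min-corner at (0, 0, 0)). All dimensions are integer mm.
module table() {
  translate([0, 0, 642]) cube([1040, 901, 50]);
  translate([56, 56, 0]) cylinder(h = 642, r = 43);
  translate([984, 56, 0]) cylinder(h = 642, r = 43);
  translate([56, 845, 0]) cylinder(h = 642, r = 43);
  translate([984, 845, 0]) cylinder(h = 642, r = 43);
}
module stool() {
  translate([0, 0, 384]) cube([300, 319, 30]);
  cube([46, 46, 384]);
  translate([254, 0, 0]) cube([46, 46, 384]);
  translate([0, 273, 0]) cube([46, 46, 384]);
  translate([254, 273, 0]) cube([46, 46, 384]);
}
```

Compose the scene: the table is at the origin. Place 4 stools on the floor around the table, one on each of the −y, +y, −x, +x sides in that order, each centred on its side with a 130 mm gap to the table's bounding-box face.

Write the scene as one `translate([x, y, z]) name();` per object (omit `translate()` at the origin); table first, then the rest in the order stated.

table();
translate([370, -449, 0]) stool();
translate([370, 1031, 0]) stool();
translate([-430, 291, 0]) stool();
translate([1170, 291, 0]) stool();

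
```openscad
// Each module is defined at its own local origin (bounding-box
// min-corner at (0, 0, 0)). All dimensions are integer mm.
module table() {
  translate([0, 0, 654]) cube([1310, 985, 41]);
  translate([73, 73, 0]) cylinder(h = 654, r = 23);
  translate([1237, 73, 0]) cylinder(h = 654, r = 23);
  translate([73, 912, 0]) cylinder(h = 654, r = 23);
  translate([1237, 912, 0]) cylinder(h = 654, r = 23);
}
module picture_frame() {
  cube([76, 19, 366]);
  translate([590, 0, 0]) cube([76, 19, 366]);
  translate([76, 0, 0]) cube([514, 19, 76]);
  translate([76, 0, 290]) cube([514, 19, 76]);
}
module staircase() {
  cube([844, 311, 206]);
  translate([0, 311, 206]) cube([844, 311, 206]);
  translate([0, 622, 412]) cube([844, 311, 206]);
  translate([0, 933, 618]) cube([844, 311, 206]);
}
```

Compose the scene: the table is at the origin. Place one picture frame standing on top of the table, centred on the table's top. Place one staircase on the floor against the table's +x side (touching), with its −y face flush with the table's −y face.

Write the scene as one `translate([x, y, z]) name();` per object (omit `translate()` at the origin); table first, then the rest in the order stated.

table();
translate([322, 483, 695]) picture_frame();
translate([1310, 0, 0]) staircase();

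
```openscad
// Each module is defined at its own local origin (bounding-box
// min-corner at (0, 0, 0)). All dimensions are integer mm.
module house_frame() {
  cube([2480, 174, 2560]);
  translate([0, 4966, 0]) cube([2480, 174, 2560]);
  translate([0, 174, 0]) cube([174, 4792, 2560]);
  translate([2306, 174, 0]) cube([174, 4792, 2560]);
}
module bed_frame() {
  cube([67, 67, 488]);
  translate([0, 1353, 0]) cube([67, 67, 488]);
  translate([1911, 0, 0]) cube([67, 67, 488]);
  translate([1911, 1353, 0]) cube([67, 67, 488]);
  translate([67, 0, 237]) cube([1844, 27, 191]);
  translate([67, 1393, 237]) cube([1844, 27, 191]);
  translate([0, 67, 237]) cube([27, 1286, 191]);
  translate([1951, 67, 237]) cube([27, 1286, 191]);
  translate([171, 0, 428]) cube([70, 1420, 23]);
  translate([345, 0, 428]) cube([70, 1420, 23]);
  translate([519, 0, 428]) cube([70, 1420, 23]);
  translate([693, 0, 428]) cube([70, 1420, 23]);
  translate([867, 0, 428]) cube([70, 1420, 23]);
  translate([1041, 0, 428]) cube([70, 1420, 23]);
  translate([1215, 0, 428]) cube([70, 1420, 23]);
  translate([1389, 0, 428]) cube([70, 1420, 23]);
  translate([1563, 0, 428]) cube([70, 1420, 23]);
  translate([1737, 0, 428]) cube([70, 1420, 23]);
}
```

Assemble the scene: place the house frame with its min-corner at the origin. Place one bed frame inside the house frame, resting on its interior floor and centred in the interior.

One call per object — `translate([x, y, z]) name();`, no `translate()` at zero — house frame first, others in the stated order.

house_frame();
translate([251, 1860, 0]) bed_frame();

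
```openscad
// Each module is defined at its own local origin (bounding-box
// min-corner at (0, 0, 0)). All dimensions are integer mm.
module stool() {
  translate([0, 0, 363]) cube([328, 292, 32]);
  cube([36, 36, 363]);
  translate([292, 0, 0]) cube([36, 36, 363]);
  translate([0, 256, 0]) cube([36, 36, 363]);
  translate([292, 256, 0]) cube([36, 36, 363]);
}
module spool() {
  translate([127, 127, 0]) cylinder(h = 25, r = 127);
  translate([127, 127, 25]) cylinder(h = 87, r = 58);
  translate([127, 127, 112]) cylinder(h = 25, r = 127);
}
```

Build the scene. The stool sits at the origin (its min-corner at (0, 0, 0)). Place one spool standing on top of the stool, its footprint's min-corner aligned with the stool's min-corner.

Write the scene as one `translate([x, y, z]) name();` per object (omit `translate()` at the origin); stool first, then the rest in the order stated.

stool();
translate([0, 0, 395]) spool();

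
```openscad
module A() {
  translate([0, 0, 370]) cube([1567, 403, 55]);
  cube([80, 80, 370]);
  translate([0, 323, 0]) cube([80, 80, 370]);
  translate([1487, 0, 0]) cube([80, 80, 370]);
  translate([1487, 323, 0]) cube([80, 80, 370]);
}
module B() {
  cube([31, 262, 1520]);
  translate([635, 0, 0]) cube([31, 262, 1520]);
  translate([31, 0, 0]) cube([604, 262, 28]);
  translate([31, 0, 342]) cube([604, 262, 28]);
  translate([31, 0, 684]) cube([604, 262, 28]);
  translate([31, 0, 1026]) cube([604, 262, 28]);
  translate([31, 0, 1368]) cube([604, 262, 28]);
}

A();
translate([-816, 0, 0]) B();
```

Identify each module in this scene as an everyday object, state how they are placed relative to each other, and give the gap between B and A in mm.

The bookshelf's nearest face is 150 mm from the bench's −x face.

A is a bench. B is a bookshelf. The bookshelf is on the floor beside the bench on its −x side. The gap between the bookshelf and the bench is 150 mm.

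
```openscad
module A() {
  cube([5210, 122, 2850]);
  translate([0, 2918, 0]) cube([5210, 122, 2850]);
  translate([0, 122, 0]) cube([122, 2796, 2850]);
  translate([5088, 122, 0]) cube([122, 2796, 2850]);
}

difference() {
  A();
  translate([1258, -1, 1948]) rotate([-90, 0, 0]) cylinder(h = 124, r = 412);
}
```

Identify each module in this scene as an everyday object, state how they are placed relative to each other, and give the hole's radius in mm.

A is a house frame. The house frame has a circular hole through its front wall. The hole's radius is 412 mm.

The subtracted cylinder has r = 412 mm.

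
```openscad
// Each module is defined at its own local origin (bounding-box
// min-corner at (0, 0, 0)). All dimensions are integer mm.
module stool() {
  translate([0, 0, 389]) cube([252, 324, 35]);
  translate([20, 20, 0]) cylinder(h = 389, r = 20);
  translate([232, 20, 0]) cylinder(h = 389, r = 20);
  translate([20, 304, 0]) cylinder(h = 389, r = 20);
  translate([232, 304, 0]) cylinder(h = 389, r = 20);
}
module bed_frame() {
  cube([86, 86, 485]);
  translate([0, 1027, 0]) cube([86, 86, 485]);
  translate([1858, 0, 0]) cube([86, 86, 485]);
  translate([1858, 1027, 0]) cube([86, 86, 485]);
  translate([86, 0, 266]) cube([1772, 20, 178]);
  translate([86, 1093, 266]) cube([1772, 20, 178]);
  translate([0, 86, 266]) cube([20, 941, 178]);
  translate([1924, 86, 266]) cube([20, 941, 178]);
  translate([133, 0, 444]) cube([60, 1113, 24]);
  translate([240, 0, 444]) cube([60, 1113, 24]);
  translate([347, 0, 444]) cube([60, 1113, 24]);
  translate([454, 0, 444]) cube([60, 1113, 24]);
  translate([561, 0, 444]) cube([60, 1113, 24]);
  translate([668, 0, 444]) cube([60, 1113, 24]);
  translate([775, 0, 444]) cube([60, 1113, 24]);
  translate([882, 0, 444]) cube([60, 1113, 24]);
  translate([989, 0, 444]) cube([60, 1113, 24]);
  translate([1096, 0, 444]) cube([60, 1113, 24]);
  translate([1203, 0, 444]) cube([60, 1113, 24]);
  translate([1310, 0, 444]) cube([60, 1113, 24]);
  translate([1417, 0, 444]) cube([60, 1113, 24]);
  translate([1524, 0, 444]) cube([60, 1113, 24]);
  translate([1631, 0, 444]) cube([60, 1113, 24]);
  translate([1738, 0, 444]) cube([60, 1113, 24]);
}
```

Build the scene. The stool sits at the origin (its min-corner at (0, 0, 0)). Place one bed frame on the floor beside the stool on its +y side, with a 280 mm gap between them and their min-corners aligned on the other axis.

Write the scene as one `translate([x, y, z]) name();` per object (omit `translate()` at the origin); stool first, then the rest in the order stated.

stool();
translate([0, 604, 0]) bed_frame();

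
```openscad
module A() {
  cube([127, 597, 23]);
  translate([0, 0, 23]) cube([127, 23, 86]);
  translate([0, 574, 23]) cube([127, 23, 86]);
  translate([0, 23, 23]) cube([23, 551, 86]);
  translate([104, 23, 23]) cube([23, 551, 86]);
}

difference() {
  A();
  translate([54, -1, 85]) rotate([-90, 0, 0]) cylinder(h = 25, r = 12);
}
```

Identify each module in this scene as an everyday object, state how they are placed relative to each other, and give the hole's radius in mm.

The subtracted cylinder has r = 12 mm.

A is an open box. The open box has a circular hole through its front wall. The hole's radius is 12 mm.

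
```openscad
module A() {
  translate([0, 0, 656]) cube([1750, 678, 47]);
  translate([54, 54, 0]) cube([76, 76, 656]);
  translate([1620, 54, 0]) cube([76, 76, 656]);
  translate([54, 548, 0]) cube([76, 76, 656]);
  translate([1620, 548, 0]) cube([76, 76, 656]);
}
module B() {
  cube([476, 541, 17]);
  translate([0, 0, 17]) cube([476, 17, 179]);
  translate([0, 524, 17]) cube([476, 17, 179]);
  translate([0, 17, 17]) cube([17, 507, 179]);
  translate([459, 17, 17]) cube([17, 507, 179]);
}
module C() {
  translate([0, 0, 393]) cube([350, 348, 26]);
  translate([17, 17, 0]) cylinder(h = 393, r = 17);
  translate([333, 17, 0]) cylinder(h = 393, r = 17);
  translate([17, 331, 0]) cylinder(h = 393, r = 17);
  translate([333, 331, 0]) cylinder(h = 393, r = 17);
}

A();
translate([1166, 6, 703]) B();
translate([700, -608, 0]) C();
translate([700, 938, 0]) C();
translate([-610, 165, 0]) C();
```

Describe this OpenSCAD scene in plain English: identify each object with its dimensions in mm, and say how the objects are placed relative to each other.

A is a rectangular dining table. The top is 1750×678×47 mm with its upper surface at z = 703 mm. It stands on four 76×76 mm square legs, each inset 54 mm from the nearest pair of top edges, running from the floor to the underside of the top.

B is an open storage box with external size 476×541×196 mm and wall thickness 17 mm (the base is also 17 mm thick). The base covers the whole footprint; the four walls stand on the base, with the y-facing walls full-width and the x-facing walls fitting between their inner faces.

C is a simple wooden stool: a rectangular seat 350 mm (x) by 348 mm (y), 26 mm thick, top face at z = 419 mm, on four round legs, each 34 mm in diameter. The legs rest on z = 0, each leg's axis is inset half a diameter from the nearest pair of seat edges (so the leg's bounding box is flush with the corner).

The open box is on top of the table. Three stools sit around the table at the −y, +y, −x sides.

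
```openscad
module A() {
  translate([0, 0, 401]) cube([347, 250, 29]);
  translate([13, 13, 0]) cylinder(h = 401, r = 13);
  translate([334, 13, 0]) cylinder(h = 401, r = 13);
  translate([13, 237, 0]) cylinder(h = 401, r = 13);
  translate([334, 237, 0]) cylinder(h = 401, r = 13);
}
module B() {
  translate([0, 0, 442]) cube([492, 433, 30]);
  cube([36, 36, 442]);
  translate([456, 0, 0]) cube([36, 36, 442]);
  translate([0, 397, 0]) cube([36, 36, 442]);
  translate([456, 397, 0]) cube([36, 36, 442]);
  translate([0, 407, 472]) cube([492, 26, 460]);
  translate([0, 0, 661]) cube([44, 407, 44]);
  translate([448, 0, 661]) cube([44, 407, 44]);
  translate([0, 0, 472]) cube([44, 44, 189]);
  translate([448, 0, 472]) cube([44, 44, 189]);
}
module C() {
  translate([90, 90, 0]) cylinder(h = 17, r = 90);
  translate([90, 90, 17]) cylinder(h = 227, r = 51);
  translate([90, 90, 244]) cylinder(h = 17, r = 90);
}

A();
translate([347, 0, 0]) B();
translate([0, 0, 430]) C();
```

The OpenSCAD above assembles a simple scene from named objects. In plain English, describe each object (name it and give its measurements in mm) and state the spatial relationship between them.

A is a four-legged stool. The seat is a 347×250×29 mm slab whose top surface is at z = 430 mm; four round legs, each 26 mm in diameter, run from the floor (z = 0) to the underside of the seat, each leg's axis is inset half a diameter from the nearest pair of seat edges (so the leg's bounding box is flush with the corner).

B is a chair. The seat is a 492×433×30 mm slab with its top at z = 472 mm, on four 36×36 mm corner legs (flush with the seat edges, standing on z = 0). A flat backrest 26 mm thick, 460 mm tall, spans the full seat width and rises from the seat top along its +y edge, rear face flush with the rear of the seat. Two armrests of 44×44 mm section run along each side from the seat's front edge to the front of the backrest, top faces 233 mm above the seat top and outer faces flush with the seat's x-edges; a 44×44 mm post under the front of each armrest stands on the seat at the front corner.

C is a spool: two coaxial disc flanges of radius 90 mm and thickness 17 mm, joined by a core cylinder of radius 51 mm and height 227 mm. The lower flange rests on z = 0 and the three cylinders share a vertical axis.

The chair is against the stool's +x side, with their −y faces flush. The spool is on top of the stool.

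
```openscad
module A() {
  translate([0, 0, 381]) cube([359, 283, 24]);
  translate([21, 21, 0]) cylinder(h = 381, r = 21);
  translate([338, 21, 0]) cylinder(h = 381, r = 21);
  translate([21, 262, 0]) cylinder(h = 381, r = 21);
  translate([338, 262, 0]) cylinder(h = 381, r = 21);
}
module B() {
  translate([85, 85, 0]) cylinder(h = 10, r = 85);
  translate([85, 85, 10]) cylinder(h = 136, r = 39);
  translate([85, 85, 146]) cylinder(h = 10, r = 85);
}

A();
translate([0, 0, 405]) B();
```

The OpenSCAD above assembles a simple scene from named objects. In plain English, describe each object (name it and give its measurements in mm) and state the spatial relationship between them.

A is a simple wooden stool: a rectangular seat 359 mm (x) by 283 mm (y), 24 mm thick, top face at z = 405 mm, on four round legs, each 42 mm in diameter. The legs rest on z = 0, each leg's axis is inset half a diameter from the nearest pair of seat edges (so the leg's bounding box is flush with the corner).

B is a spool: two coaxial disc flanges of radius 85 mm and thickness 10 mm, joined by a core cylinder of radius 39 mm and height 136 mm. The lower flange rests on z = 0 and the three cylinders share a vertical axis.

The spool is on top of the stool.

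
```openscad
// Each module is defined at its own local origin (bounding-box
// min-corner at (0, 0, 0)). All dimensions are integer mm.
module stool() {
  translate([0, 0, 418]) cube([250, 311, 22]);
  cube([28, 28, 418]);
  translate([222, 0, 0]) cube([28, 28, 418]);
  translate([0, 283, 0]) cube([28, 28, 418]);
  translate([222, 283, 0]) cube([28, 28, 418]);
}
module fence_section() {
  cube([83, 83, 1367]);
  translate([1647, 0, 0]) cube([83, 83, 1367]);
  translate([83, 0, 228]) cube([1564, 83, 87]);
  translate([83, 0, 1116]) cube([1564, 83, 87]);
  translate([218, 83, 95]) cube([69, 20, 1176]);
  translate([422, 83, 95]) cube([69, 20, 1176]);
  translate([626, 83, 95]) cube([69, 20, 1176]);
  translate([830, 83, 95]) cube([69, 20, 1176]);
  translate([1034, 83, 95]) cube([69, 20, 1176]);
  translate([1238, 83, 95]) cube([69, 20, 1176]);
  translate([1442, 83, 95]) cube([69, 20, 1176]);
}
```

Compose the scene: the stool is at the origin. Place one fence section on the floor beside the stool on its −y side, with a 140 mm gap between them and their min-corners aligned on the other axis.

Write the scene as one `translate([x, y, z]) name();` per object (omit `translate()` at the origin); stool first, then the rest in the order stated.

stool();
translate([0, -243, 0]) fence_section();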